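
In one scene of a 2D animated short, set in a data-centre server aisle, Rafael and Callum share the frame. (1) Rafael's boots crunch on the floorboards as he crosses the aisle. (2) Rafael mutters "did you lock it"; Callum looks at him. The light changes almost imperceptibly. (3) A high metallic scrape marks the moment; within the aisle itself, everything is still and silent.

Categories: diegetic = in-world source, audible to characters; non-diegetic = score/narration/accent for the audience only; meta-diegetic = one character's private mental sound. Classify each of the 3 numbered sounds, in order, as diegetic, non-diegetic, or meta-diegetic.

Sound (1): it's the physical sound of Rafael moving in the space, so diegetic.
(2) is diegetic: on-screen dialogue — Rafael speaks and Callum is there to hear.
(3) an editorial stinger — it belongs to the cut, not the story world → non-diegetic.

diegetic, diegetic, non-diegetic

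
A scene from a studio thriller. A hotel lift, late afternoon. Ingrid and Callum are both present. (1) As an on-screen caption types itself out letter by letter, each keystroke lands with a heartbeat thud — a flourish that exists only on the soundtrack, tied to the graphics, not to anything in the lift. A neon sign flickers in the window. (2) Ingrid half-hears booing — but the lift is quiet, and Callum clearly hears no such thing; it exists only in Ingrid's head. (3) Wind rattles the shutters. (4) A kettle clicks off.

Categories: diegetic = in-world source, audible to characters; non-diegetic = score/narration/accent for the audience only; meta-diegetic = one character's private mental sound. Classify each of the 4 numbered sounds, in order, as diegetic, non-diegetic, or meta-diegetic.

non-diegetic, meta-diegetic, diegetic, diegetic

(1) is non-diegetic: it accompanies on-screen graphics, not anything inside the story world.
Sound (2): Ingrid alone 'hears' it — an imagined sound, not present in the space, so meta-diegetic.
(3) ambient/room sound belonging to the story's physical space → diegetic.
(4) is diegetic: an in-world source (a kettle); characters could hear it.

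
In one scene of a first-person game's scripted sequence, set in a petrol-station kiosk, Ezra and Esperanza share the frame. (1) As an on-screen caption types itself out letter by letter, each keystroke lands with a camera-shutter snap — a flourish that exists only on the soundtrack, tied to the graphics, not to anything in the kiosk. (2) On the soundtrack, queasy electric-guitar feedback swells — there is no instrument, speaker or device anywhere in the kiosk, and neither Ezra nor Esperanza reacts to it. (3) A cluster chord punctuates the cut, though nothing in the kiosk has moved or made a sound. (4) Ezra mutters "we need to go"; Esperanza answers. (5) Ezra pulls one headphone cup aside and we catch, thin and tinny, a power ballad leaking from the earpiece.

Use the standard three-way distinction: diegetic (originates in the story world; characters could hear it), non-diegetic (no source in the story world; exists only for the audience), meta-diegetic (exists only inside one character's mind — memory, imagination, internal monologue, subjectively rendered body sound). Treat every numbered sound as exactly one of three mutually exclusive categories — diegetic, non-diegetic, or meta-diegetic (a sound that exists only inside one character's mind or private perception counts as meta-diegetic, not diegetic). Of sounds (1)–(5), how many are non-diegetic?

3

(1) is non-diegetic: it accompanies on-screen graphics, not anything inside the story world.
Sound (2): it has no source in the story world and no character can hear it — it's underscore, so non-diegetic.
(3) it's a sound-design accent with no in-world source; no one in the scene can hear it → non-diegetic.
(4) is diegetic: Ezra is a character speaking aloud in the scene.
(5) the headphones are an on-screen source → diegetic.
So 3 of the 5 are non-diegetic: (1), (2), (3).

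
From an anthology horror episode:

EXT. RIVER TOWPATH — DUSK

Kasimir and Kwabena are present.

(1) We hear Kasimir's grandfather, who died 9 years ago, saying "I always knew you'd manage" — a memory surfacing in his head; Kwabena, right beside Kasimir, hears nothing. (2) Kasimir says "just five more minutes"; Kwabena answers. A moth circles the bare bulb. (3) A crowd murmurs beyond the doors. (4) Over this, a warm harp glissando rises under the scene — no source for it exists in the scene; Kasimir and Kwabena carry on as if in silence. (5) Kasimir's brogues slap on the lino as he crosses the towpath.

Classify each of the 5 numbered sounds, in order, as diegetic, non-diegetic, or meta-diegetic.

meta-diegetic, diegetic, diegetic, non-diegetic, diegetic

Sound (1): a remembered line, private to Kasimir — not present in the room, not audible to Kwabena, so meta-diegetic.
(2) is diegetic: spoken by a character present in the story world.
(3) is diegetic: a crowd is part of the location's real environment.
(4) is non-diegetic: score with no on-screen or off-screen source; it exists for the audience alone.
(5) it's the physical sound of Kasimir moving in the space → diegetic.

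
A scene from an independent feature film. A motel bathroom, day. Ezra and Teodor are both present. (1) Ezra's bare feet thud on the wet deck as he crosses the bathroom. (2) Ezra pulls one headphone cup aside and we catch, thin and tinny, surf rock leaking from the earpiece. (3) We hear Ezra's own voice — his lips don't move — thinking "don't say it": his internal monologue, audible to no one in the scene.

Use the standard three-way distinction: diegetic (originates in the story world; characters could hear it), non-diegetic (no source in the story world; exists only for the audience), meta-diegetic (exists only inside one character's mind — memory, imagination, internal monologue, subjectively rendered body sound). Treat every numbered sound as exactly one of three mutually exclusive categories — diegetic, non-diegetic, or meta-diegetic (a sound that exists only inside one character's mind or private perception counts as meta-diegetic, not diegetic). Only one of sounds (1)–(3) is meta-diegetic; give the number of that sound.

(1) is diegetic: Ezra's footsteps are produced in the story world.
(2) is diegetic: it's leaking from a physical pair of headphones in the scene.
Sound (3): internal monologue — inside Ezra's mind, not spoken into the scene, so meta-diegetic.
Only (3) is meta-diegetic.

3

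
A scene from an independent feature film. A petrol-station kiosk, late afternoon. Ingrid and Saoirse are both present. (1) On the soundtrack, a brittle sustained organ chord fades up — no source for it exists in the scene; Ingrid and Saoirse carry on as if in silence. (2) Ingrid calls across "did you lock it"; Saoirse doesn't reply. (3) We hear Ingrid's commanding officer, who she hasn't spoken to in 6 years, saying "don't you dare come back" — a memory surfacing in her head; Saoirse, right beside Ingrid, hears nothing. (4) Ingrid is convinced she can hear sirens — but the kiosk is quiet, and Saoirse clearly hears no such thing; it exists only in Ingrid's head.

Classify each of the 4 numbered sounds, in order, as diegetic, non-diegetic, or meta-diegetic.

(1) is non-diegetic: nothing in the kiosk produces it and the characters don't hear it — pure soundtrack.
Sound (2): spoken by a character present in the story world, so diegetic.
(3) is meta-diegetic: a remembered line, private to Ingrid — not present in the room, not audible to Saoirse.
Sound (4): Ingrid alone 'hears' it — an imagined sound, not present in the space, so meta-diegetic.

non-diegetic, diegetic, meta-diegetic, meta-diegetic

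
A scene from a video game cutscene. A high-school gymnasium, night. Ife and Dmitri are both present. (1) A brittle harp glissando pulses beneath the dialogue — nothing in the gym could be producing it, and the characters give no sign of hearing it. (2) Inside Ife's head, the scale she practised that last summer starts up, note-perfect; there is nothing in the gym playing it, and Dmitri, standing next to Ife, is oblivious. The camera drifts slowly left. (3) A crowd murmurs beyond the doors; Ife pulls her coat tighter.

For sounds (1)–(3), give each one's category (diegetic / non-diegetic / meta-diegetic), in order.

Sound (1): it has no source in the story world and no character can hear it — it's underscore, so non-diegetic.
(2) is meta-diegetic: it lives in Ife's subjectivity, not in the gym.
(3) a crowd is part of the location's real environment → diegetic.

non-diegetic, meta-diegetic, diegetic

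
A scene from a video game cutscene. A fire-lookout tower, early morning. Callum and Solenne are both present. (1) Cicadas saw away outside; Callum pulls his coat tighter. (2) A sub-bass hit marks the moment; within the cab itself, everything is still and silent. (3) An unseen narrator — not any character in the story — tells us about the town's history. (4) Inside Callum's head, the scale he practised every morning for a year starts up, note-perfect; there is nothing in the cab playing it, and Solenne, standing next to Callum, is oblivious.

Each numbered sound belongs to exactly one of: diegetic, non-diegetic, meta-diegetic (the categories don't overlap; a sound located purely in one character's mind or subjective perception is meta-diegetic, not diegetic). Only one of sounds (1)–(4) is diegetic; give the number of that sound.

1

(1) is diegetic: ambient/room sound belonging to the story's physical space.
(2) is non-diegetic: an editorial stinger — it belongs to the cut, not the story world.
(3) commentary laid over the scene from outside the fiction → non-diegetic.
(4) is meta-diegetic: it lives in Callum's subjectivity, not in the cab.
Only (1) is diegetic.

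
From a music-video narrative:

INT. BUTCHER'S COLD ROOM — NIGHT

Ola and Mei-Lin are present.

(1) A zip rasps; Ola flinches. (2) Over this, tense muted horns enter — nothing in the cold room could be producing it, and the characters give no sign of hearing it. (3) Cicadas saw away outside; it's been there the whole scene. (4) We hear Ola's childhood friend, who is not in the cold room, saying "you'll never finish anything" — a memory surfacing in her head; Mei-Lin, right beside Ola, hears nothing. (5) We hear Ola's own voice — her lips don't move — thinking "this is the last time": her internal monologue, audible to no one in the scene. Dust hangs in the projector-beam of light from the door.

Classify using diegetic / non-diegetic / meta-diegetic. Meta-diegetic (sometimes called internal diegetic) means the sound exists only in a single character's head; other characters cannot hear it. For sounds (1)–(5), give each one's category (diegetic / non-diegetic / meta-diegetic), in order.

diegetic, non-diegetic, diegetic, meta-diegetic, meta-diegetic

(1) is diegetic: an in-world source (a zip); characters could hear it.
(2) score with no on-screen or off-screen source; it exists for the audience alone → non-diegetic.
Sound (3): it's the actual ambient sound of the location, so diegetic.
Sound (4): a remembered line, private to Ola — not present in the room, not audible to Mei-Lin, so meta-diegetic.
(5) internal monologue — inside Ola's mind, not spoken into the scene → meta-diegetic.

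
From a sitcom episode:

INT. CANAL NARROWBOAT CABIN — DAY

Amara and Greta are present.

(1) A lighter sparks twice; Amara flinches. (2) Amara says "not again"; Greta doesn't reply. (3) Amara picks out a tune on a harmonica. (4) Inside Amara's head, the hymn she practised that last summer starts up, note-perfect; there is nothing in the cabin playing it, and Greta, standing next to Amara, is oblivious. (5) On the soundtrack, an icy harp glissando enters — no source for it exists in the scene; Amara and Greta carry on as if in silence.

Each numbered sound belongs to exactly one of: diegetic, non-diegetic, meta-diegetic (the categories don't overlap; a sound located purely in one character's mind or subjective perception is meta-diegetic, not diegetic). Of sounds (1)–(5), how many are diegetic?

3

(1) the sound comes from a lighter physically present in the location → diegetic.
Sound (2): spoken by a character present in the story world, so diegetic.
Sound (3): Amara is producing the music live, in the story world, so diegetic.
(4) the music is a memory playing inside Amara's mind alone; no real-world source, Greta can't hear it → meta-diegetic.
(5) is non-diegetic: nothing in the cabin produces it and the characters don't hear it — pure soundtrack.
So 3 of the 5 are diegetic: (1), (2), (3).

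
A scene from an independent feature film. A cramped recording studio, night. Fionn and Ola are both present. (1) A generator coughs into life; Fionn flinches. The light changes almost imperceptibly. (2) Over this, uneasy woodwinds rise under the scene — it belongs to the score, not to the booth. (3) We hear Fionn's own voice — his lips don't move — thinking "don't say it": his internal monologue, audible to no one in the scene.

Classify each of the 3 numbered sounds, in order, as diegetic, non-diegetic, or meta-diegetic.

(1) the sound comes from a generator physically present in the location → diegetic.
(2) it has no source in the story world and no character can hear it — it's underscore → non-diegetic.
(3) it's Fionn's unspoken thought, heard only by the audience via his subjectivity → meta-diegetic.

diegetic, non-diegetic, meta-diegetic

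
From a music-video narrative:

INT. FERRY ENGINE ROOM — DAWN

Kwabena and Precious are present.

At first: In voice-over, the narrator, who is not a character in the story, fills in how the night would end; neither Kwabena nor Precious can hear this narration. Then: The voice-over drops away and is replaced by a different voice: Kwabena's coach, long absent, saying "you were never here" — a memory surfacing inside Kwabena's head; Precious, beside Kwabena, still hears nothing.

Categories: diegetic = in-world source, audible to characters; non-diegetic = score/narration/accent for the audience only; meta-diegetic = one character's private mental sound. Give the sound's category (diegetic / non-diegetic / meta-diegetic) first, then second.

non-diegetic, meta-diegetic

First: the external narrator addresses only the audience — outside the story world → non-diegetic.
Second: the replacement voice is a memory inside Kwabena's mind specifically → meta-diegetic.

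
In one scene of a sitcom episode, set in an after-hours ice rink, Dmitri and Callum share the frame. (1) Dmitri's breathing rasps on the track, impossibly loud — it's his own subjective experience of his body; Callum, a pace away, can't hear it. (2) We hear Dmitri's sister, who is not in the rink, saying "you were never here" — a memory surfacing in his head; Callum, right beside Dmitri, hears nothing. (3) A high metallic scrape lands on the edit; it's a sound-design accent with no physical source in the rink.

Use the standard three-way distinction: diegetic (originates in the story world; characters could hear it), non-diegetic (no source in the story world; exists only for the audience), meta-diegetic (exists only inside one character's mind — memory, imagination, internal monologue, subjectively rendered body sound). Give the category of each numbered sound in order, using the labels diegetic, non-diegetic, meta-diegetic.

meta-diegetic, meta-diegetic, non-diegetic

(1) it's Dmitri's internal bodily sensation rendered as sound; only Dmitri 'hears' it → meta-diegetic.
Sound (2): a remembered line, private to Dmitri — not present in the room, not audible to Callum, so meta-diegetic.
Sound (3): nothing in the scene produces it; it's an accent added for the audience, so non-diegetic.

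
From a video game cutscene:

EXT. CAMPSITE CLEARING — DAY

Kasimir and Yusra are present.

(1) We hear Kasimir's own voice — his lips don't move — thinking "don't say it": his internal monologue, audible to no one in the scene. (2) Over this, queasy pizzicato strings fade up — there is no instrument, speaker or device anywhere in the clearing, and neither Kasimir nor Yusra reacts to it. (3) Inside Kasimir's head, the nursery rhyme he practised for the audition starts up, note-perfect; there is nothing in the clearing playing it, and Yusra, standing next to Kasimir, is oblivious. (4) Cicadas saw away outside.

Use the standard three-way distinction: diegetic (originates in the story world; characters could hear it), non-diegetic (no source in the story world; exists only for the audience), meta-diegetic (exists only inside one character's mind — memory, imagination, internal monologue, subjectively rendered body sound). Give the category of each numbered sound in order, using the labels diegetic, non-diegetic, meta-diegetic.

(1) is meta-diegetic: Kasimir's thought-voice: a private mental sound no other character can hear.
Sound (2): score with no on-screen or off-screen source; it exists for the audience alone, so non-diegetic.
Sound (3): the music is a memory playing inside Kasimir's mind alone; no real-world source, Yusra can't hear it, so meta-diegetic.
(4) is diegetic: cicadas is part of the location's real environment.

meta-diegetic, non-diegetic, meta-diegetic, diegetic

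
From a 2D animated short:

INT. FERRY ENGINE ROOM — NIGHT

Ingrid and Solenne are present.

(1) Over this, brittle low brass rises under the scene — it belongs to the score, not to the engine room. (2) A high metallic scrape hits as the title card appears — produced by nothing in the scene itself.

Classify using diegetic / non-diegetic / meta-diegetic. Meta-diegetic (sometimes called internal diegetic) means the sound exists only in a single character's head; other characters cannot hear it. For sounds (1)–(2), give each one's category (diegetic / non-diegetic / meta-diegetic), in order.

non-diegetic, non-diegetic

(1) is non-diegetic: it has no source in the story world and no character can hear it — it's underscore.
(2) is non-diegetic: it's a sound-design accent with no in-world source; no one in the scene can hear it.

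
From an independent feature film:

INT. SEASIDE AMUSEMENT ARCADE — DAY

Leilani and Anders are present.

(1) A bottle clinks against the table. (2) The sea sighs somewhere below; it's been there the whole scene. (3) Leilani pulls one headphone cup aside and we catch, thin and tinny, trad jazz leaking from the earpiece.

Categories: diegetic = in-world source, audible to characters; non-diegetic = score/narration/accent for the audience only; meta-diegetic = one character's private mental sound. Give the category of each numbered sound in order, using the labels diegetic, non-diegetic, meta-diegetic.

(1) the sound comes from a bottle physically present in the location → diegetic.
Sound (2): it's the actual ambient sound of the location, so diegetic.
(3) is diegetic: the headphones are an on-screen source.

diegetic, diegetic, diegetic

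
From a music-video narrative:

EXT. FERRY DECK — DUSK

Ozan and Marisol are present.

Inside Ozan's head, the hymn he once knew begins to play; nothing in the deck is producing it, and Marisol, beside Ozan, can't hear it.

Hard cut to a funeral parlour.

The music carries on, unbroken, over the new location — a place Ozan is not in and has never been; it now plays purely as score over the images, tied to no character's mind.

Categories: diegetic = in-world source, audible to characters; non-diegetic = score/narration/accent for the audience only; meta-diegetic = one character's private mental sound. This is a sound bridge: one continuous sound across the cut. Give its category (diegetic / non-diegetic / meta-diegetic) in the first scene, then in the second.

meta-diegetic, non-diegetic

Scene one: the music exists only inside Ozan's mind; Marisol can't hear it → meta-diegetic.
Scene two: it's detached from Ozan entirely and plays over unrelated images with no in-world source — conventional underscore → non-diegetic.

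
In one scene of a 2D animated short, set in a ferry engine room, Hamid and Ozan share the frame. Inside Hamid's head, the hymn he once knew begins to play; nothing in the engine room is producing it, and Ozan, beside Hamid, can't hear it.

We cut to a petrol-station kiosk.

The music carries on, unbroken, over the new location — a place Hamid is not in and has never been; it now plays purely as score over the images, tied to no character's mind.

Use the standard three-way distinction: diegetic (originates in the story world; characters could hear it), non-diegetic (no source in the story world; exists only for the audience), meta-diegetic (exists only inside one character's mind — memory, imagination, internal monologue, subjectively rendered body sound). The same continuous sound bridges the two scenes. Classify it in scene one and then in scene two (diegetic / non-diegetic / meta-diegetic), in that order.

meta-diegetic, non-diegetic

Scene one: the music exists only inside Hamid's mind; Ozan can't hear it → meta-diegetic.
Scene two: it's detached from Hamid entirely and plays over unrelated images with no in-world source — conventional underscore → non-diegetic.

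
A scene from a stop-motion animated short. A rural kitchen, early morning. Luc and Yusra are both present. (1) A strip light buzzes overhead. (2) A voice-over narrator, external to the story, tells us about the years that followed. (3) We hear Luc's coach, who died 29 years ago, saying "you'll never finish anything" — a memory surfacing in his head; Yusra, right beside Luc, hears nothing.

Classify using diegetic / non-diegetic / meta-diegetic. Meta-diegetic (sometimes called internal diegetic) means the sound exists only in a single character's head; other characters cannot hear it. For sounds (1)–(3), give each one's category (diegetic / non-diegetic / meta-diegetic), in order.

(1) a strip light is part of the location's real environment → diegetic.
(2) the narrator exists outside the story world, addressing only the audience → non-diegetic.
(3) a remembered line, private to Luc — not present in the room, not audible to Yusra → meta-diegetic.

diegetic, non-diegetic, meta-diegetic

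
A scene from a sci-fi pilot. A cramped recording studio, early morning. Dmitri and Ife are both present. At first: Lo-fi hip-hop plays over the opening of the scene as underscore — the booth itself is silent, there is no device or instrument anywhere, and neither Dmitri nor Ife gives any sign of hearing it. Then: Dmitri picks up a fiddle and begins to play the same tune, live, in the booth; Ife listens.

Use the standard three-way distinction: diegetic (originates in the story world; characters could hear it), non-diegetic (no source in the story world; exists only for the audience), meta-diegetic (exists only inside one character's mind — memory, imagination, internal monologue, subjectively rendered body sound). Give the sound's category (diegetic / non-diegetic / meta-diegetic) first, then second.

First: no in-world source exists and no character can hear it — underscore → non-diegetic.
Second: a fiddle is now a real source in the story world and the characters hear it → diegetic.

non-diegetic, diegetic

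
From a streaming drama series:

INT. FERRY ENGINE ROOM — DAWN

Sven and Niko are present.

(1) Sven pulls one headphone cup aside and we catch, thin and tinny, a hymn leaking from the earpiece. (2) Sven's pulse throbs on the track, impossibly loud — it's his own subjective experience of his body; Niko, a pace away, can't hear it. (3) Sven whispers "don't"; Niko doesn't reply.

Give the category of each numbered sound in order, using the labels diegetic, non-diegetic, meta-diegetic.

(1) it's leaking from a physical pair of headphones in the scene → diegetic.
(2) point-of-audition from inside Sven's body; not a sound in the room → meta-diegetic.
Sound (3): on-screen dialogue — Sven speaks and Niko is there to hear, so diegetic.

diegetic, meta-diegetic, diegetic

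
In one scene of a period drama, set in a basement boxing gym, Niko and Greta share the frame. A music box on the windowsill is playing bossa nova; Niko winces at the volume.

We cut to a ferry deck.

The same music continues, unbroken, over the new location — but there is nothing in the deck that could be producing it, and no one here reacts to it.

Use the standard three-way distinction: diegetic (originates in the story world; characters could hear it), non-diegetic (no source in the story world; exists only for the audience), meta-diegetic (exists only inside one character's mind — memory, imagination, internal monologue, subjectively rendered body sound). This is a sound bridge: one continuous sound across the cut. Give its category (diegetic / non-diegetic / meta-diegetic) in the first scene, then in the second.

Scene one: a music box is an on-screen source and Niko reacts to it → diegetic.
Scene two: there is no source in the deck and no one hears it — it's now underscore → non-diegetic.

diegetic, non-diegetic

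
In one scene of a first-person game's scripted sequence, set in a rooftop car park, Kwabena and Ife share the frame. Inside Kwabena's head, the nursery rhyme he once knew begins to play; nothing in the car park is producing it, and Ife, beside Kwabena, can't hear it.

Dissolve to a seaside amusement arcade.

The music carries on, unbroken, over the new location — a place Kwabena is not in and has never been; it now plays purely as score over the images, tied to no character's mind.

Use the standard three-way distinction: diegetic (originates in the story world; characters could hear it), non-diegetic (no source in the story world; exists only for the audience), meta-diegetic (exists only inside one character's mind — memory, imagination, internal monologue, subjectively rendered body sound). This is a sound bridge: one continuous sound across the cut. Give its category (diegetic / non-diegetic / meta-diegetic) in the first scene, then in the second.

Scene one: the music exists only inside Kwabena's mind; Ife can't hear it → meta-diegetic.
Scene two: it's detached from Kwabena entirely and plays over unrelated images with no in-world source — conventional underscore → non-diegetic.

meta-diegetic, non-diegetic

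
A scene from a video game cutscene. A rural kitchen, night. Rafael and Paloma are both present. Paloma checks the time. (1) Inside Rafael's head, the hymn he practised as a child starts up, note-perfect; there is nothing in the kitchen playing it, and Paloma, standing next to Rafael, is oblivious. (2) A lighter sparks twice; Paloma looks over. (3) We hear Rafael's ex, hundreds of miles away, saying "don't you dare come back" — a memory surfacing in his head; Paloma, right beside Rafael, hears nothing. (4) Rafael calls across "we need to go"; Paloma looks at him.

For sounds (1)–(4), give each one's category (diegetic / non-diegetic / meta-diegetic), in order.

meta-diegetic, diegetic, meta-diegetic, diegetic

(1) is meta-diegetic: remembered music, private to Rafael — Paloma is oblivious because it isn't in the room.
Sound (2): the sound comes from a lighter physically present in the location, so diegetic.
(3) it's Rafael's recollection rendered as sound; the other character can't hear it → meta-diegetic.
(4) spoken by a character present in the story world → diegetic.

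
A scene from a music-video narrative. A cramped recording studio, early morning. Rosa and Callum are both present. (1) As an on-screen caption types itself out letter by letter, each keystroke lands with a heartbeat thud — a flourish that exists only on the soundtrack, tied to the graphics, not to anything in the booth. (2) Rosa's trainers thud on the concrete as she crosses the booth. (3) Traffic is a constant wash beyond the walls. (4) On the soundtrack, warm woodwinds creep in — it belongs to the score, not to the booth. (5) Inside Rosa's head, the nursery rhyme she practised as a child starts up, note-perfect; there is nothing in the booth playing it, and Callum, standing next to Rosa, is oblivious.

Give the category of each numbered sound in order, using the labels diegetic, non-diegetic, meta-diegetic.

non-diegetic, diegetic, diegetic, non-diegetic, meta-diegetic

(1) the caption isn't part of the story world, so neither is the sound tied to it → non-diegetic.
(2) is diegetic: Rosa's footsteps are produced in the story world.
Sound (3): traffic is part of the location's real environment, so diegetic.
Sound (4): it has no source in the story world and no character can hear it — it's underscore, so non-diegetic.
(5) is meta-diegetic: it lives in Rosa's subjectivity, not in the booth.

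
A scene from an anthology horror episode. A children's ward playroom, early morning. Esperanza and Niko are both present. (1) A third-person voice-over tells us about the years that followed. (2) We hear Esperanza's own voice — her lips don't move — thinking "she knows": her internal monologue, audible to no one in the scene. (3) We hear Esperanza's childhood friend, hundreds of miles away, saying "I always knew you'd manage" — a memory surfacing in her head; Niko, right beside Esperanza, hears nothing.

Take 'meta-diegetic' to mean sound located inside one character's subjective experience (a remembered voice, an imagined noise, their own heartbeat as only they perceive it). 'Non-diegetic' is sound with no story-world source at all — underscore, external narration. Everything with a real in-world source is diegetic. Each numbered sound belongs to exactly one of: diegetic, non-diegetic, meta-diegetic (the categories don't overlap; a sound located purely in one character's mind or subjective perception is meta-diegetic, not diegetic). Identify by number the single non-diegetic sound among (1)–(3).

1

Sound (1): external voice-over — not a character, not heard by anyone in the scene, so non-diegetic.
Sound (2): it's Esperanza's unspoken thought, heard only by the audience via her subjectivity, so meta-diegetic.
(3) is meta-diegetic: a remembered line, private to Esperanza — not present in the room, not audible to Niko.
Only (1) is non-diegetic.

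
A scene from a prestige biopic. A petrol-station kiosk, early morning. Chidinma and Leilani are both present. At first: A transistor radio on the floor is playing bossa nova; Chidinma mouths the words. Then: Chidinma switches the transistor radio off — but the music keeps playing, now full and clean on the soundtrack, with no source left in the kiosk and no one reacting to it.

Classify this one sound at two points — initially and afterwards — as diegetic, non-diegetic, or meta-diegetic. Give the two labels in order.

Initially: a transistor radio is a real in-scene source and Chidinma reacts to it → diegetic.
Afterwards: there is no longer any in-world source and no one can hear it — it has become underscore → non-diegetic.

diegetic, non-diegetic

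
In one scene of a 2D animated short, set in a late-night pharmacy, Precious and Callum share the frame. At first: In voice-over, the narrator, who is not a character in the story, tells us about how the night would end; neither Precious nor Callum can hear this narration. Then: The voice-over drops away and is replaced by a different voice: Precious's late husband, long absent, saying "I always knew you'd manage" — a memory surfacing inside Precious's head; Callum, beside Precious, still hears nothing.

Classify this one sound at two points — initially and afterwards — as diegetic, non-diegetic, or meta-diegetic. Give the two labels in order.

Initially: the external narrator addresses only the audience — outside the story world → non-diegetic.
Afterwards: the replacement voice is a memory inside Precious's mind specifically → meta-diegetic.

non-diegetic, meta-diegetic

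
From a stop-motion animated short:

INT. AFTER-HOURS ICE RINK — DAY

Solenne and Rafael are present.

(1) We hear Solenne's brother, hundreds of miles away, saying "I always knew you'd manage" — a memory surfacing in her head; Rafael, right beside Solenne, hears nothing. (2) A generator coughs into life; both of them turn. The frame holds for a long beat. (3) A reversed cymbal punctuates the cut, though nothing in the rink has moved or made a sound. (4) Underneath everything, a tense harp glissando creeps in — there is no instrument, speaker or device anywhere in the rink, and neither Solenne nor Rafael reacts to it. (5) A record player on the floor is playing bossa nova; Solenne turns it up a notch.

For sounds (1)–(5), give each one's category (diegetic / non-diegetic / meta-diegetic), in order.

(1) is meta-diegetic: the voice is a memory playing only inside Solenne's mind; Rafael can't hear it.
(2) is diegetic: an in-world source (a generator); characters could hear it.
Sound (3): an editorial stinger — it belongs to the cut, not the story world, so non-diegetic.
(4) is non-diegetic: nothing in the rink produces it and the characters don't hear it — pure soundtrack.
Sound (5): the music comes from an on-screen device that Solenne responds to, so diegetic.

meta-diegetic, diegetic, non-diegetic, non-diegetic, diegetic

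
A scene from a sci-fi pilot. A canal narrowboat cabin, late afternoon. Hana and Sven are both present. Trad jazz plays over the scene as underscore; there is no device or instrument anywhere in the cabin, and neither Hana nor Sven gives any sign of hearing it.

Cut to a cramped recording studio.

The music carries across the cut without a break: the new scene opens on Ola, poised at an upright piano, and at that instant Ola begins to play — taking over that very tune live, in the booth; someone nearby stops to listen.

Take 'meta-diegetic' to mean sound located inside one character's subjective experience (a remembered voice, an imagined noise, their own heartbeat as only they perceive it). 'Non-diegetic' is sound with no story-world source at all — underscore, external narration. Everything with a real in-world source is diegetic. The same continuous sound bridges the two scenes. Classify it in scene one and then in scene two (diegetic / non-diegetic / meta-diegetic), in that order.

non-diegetic, diegetic

Scene one: there's no in-world source anywhere and no character hears it — underscore for the audience only → non-diegetic.
Scene two: from the moment Ola starts playing, the tune is being performed on an upright piano inside the story world and another character hears it → diegetic.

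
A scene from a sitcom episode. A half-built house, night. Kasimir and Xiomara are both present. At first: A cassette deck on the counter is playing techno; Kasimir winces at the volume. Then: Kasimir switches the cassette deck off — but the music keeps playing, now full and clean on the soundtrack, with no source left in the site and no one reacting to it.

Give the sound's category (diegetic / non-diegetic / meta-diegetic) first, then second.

diegetic, non-diegetic

First: a cassette deck is a real in-scene source and Kasimir reacts to it → diegetic.
Second: there is no longer any in-world source and no one can hear it — it has become underscore → non-diegetic.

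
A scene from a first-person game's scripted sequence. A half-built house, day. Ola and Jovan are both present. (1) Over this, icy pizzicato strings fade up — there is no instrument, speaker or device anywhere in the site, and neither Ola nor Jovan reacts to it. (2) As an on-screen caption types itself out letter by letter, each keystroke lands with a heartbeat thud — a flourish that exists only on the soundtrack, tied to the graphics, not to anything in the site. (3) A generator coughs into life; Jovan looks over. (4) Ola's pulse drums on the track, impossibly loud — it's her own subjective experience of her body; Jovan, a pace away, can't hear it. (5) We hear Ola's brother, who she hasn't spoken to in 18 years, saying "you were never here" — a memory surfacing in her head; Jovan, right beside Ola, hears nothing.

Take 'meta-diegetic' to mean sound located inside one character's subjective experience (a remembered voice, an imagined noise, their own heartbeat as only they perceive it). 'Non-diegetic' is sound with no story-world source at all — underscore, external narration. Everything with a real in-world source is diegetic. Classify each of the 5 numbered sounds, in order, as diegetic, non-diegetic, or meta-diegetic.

(1) is non-diegetic: it has no source in the story world and no character can hear it — it's underscore.
(2) sound married to a title/caption — outside the diegesis by definition → non-diegetic.
Sound (3): a generator is a real object/event in the scene's world, so diegetic.
Sound (4): point-of-audition from inside Ola's body; not a sound in the room, so meta-diegetic.
Sound (5): it's Ola's recollection rendered as sound; the other character can't hear it, so meta-diegetic.

non-diegetic, non-diegetic, diegetic, meta-diegetic, meta-diegetic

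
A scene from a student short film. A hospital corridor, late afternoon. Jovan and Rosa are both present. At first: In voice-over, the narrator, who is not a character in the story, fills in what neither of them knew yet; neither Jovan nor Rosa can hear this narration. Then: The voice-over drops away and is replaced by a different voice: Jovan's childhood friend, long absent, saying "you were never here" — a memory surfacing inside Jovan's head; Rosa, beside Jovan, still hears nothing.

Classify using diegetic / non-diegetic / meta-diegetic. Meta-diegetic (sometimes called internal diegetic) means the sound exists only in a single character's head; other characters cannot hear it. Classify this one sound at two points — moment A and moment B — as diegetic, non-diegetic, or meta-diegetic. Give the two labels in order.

Moment A: the external narrator addresses only the audience — outside the story world → non-diegetic.
Moment B: the replacement voice is a memory inside Jovan's mind specifically → meta-diegetic.

non-diegetic, meta-diegetic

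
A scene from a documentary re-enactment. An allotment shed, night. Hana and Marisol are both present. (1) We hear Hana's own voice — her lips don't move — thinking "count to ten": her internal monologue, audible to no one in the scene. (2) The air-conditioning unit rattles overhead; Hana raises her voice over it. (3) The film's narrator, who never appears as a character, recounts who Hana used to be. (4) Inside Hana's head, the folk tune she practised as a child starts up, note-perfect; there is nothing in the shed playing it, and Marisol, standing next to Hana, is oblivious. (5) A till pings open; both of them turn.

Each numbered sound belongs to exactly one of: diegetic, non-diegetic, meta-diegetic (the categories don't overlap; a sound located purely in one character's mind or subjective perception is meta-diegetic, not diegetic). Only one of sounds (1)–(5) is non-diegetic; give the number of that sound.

(1) it's Hana's unspoken thought, heard only by the audience via her subjectivity → meta-diegetic.
(2) is diegetic: the air-conditioning unit is part of the location's real environment.
(3) external voice-over — not a character, not heard by anyone in the scene → non-diegetic.
(4) remembered music, private to Hana — Marisol is oblivious because it isn't in the room → meta-diegetic.
(5) the sound comes from a till physically present in the location → diegetic.
Only (3) is non-diegetic.

3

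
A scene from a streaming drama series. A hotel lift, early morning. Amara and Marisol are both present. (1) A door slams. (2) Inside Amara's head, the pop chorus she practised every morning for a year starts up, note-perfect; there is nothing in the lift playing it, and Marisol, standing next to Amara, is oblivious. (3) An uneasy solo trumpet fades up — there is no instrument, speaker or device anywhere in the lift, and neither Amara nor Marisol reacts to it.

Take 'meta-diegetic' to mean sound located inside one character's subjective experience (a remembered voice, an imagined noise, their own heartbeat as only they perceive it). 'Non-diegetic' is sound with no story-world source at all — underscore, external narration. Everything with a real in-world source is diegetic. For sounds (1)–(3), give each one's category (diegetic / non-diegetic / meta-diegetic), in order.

Sound (1): an in-world source (a door); characters could hear it, so diegetic.
Sound (2): it lives in Amara's subjectivity, not in the lift, so meta-diegetic.
Sound (3): nothing in the lift produces it and the characters don't hear it — pure soundtrack, so non-diegetic.

diegetic, meta-diegetic, non-diegetic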